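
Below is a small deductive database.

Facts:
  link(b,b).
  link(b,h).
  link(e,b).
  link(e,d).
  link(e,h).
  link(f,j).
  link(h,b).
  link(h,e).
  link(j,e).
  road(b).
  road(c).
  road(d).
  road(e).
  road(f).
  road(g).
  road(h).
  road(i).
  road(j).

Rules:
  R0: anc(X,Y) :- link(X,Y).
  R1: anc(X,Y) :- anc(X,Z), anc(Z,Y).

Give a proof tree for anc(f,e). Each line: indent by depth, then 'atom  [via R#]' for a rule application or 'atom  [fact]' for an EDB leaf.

anc(f,e)  [via R1]
  anc(f,j)  [via R0]
    link(f,j)  [fact]
  anc(j,e)  [via R0]
    link(j,e)  [fact]

round 1: derive anc(b,b) via R0 from link(b,b)
round 1: derive anc(b,h) via R0 from link(b,h)
round 1: derive anc(e,b) via R0 from link(e,b)
round 1: derive anc(e,d) via R0 from link(e,d)
round 1: derive anc(e,h) via R0 from link(e,h)
round 1: derive anc(f,j) via R0 from link(f,j)
round 1: derive anc(h,b) via R0 from link(h,b)
round 1: derive anc(h,e) via R0 from link(h,e)
round 1: derive anc(j,e) via R0 from link(j,e)
round 2: derive anc(b,e) via R1 from anc(b,h), anc(h,e)
round 2: derive anc(e,e) via R1 from anc(e,h), anc(h,e)
round 2: derive anc(f,e) via R1 from anc(f,j), anc(j,e)
round 2: derive anc(h,d) via R1 from anc(h,e), anc(e,d)
round 2: derive anc(h,h) via R1 from anc(h,b), anc(b,h)
round 2: derive anc(j,b) via R1 from anc(j,e), anc(e,b)
round 2: derive anc(j,d) via R1 from anc(j,e), anc(e,d)
round 2: derive anc(j,h) via R1 from anc(j,e), anc(e,h)
round 3: derive anc(b,d) via R1 from anc(b,e), anc(e,d)
round 3: derive anc(f,b) via R1 from anc(f,e), anc(e,b)
round 3: derive anc(f,d) via R1 from anc(f,e), anc(e,d)
round 3: derive anc(f,h) via R1 from anc(f,e), anc(e,h)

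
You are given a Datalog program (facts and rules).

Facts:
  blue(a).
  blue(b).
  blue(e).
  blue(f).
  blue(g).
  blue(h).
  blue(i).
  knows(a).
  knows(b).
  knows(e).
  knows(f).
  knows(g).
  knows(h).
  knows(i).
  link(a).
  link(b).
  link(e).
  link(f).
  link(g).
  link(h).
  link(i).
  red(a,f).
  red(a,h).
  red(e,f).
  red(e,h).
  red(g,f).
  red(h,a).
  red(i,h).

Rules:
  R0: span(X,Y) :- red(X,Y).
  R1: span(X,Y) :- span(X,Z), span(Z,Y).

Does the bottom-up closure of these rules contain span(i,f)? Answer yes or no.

yes

round 1: derive span(a,f) via R0 from red(a,f)
round 1: derive span(a,h) via R0 from red(a,h)
round 1: derive span(e,f) via R0 from red(e,f)
round 1: derive span(e,h) via R0 from red(e,h)
round 1: derive span(g,f) via R0 from red(g,f)
round 1: derive span(h,a) via R0 from red(h,a)
round 1: derive span(i,h) via R0 from red(i,h)
round 2: derive span(a,a) via R1 from span(a,h), span(h,a)
round 2: derive span(e,a) via R1 from span(e,h), span(h,a)
round 2: derive span(h,f) via R1 from span(h,a), span(a,f)
round 2: derive span(h,h) via R1 from span(h,a), span(a,h)
round 2: derive span(i,a) via R1 from span(i,h), span(h,a)
round 3: derive span(i,f) via R1 from span(i,a), span(a,f)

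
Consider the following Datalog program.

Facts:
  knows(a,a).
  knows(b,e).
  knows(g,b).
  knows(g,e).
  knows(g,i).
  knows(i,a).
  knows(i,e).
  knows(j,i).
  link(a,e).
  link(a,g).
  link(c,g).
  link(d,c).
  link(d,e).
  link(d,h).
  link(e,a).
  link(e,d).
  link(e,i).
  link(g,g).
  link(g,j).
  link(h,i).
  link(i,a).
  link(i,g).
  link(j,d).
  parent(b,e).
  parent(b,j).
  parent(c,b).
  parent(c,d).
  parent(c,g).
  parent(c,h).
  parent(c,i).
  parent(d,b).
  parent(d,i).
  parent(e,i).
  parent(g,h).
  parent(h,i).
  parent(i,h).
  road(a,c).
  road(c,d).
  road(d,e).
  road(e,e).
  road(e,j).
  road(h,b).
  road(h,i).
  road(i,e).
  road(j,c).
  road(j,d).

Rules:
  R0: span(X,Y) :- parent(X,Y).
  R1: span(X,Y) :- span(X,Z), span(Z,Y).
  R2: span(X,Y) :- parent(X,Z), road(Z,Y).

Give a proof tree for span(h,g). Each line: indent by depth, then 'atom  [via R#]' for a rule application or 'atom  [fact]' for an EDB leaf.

span(h,g)  [via R1]
  span(h,b)  [via R1]
    span(h,i)  [via R0]
      parent(h,i)  [fact]
    span(i,b)  [via R2]
      parent(i,h)  [fact]
      road(h,b)  [fact]
  span(b,g)  [via R1]
    span(b,c)  [via R2]
      parent(b,j)  [fact]
      road(j,c)  [fact]
    span(c,g)  [via R0]
      parent(c,g)  [fact]

round 1: derive span(b,e) via R0 from parent(b,e)
round 1: derive span(b,j) via R0 from parent(b,j)
round 1: derive span(c,b) via R0 from parent(c,b)
round 1: derive span(c,d) via R0 from parent(c,d)
round 1: derive span(c,g) via R0 from parent(c,g)
round 1: derive span(c,h) via R0 from parent(c,h)
round 1: derive span(c,i) via R0 from parent(c,i)
round 1: derive span(d,b) via R0 from parent(d,b)
round 1: derive span(d,i) via R0 from parent(d,i)
round 1: derive span(e,i) via R0 from parent(e,i)
round 1: derive span(g,h) via R0 from parent(g,h)
round 1: derive span(h,i) via R0 from parent(h,i)
round 1: derive span(i,h) via R0 from parent(i,h)
round 1: derive span(b,c) via R2 from parent(b,j), road(j,c)
round 1: derive span(b,d) via R2 from parent(b,j), road(j,d)
round 1: derive span(c,e) via R2 from parent(c,d), road(d,e)
round 1: derive span(d,e) via R2 from parent(d,i), road(i,e)
round 1: derive span(e,e) via R2 from parent(e,i), road(i,e)
round 1: derive span(g,b) via R2 from parent(g,h), road(h,b)
round 1: derive span(g,i) via R2 from parent(g,h), road(h,i)
round 1: derive span(h,e) via R2 from parent(h,i), road(i,e)
round 1: derive span(i,b) via R2 from parent(i,h), road(h,b)
round 1: derive span(i,i) via R2 from parent(i,h), road(h,i)
round 2: derive span(b,b) via R1 from span(b,c), span(c,b)
round 2: derive span(b,g) via R1 from span(b,c), span(c,g)
round 2: derive span(b,h) via R1 from span(b,c), span(c,h)
round 2: derive span(b,i) via R1 from span(b,c), span(c,i)
round 2: derive span(c,c) via R1 from span(c,b), span(b,c)
round 2: derive span(c,j) via R1 from span(c,b), span(b,j)
round 2: derive span(d,c) via R1 from span(d,b), span(b,c)
round 2: derive span(d,d) via R1 from span(d,b), span(b,d)
round 2: derive span(d,h) via R1 from span(d,i), span(i,h)
round 2: derive span(d,j) via R1 from span(d,b), span(b,j)
round 2: derive span(e,b) via R1 from span(e,i), span(i,b)
round 2: derive span(e,h) via R1 from span(e,i), span(i,h)
round 2: derive span(g,c) via R1 from span(g,b), span(b,c)
round 2: derive span(g,d) via R1 from span(g,b), span(b,d)
round 2: derive span(g,e) via R1 from span(g,b), span(b,e)
round 2: derive span(g,j) via R1 from span(g,b), span(b,j)
round 2: derive span(h,b) via R1 from span(h,i), span(i,b)
round 2: derive span(h,h) via R1 from span(h,i), span(i,h)
round 2: derive span(i,c) via R1 from span(i,b), span(b,c)
round 2: derive span(i,d) via R1 from span(i,b), span(b,d)
round 2: derive span(i,e) via R1 from span(i,b), span(b,e)
round 2: derive span(i,j) via R1 from span(i,b), span(b,j)
round 3: derive span(d,g) via R1 from span(d,b), span(b,g)
round 3: derive span(e,c) via R1 from span(e,b), span(b,c)
round 3: derive span(e,d) via R1 from span(e,b), span(b,d)
round 3: derive span(e,g) via R1 from span(e,b), span(b,g)
round 3: derive span(e,j) via R1 from span(e,b), span(b,j)
round 3: derive span(g,g) via R1 from span(g,b), span(b,g)
round 3: derive span(h,c) via R1 from span(h,b), span(b,c)
round 3: derive span(h,d) via R1 from span(h,b), span(b,d)
round 3: derive span(h,g) via R1 from span(h,b), span(b,g)
round 3: derive span(h,j) via R1 from span(h,b), span(b,j)
round 3: derive span(i,g) via R1 from span(i,b), span(b,g)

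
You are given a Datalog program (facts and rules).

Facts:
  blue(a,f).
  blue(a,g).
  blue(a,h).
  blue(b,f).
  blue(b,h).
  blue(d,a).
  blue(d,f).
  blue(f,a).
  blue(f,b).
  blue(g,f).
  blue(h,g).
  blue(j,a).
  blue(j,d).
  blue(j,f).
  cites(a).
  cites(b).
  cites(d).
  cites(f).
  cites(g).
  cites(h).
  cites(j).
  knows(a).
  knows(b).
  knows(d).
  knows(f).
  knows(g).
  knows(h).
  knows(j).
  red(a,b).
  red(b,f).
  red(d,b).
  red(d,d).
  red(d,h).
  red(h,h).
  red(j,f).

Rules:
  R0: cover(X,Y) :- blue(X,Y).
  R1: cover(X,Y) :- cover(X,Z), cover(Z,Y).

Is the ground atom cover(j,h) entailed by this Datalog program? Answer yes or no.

round 1: derive cover(a,f) via R0 from blue(a,f)
round 1: derive cover(a,g) via R0 from blue(a,g)
round 1: derive cover(a,h) via R0 from blue(a,h)
round 1: derive cover(b,f) via R0 from blue(b,f)
round 1: derive cover(b,h) via R0 from blue(b,h)
round 1: derive cover(d,a) via R0 from blue(d,a)
round 1: derive cover(d,f) via R0 from blue(d,f)
round 1: derive cover(f,a) via R0 from blue(f,a)
round 1: derive cover(f,b) via R0 from blue(f,b)
round 1: derive cover(g,f) via R0 from blue(g,f)
round 1: derive cover(h,g) via R0 from blue(h,g)
round 1: derive cover(j,a) via R0 from blue(j,a)
round 1: derive cover(j,d) via R0 from blue(j,d)
round 1: derive cover(j,f) via R0 from blue(j,f)
round 2: derive cover(a,a) via R1 from cover(a,f), cover(f,a)
round 2: derive cover(a,b) via R1 from cover(a,f), cover(f,b)
round 2: derive cover(b,a) via R1 from cover(b,f), cover(f,a)
round 2: derive cover(b,b) via R1 from cover(b,f), cover(f,b)
round 2: derive cover(b,g) via R1 from cover(b,h), cover(h,g)
round 2: derive cover(d,b) via R1 from cover(d,f), cover(f,b)
round 2: derive cover(d,g) via R1 from cover(d,a), cover(a,g)
round 2: derive cover(d,h) via R1 from cover(d,a), cover(a,h)
round 2: derive cover(f,f) via R1 from cover(f,a), cover(a,f)
round 2: derive cover(f,g) via R1 from cover(f,a), cover(a,g)
round 2: derive cover(f,h) via R1 from cover(f,a), cover(a,h)
round 2: derive cover(g,a) via R1 from cover(g,f), cover(f,a)
round 2: derive cover(g,b) via R1 from cover(g,f), cover(f,b)
round 2: derive cover(h,f) via R1 from cover(h,g), cover(g,f)
round 2: derive cover(j,b) via R1 from cover(j,f), cover(f,b)
round 2: derive cover(j,g) via R1 from cover(j,a), cover(a,g)
round 2: derive cover(j,h) via R1 from cover(j,a), cover(a,h)
round 3: derive cover(g,g) via R1 from cover(g,a), cover(a,g)
round 3: derive cover(g,h) via R1 from cover(g,a), cover(a,h)
round 3: derive cover(h,a) via R1 from cover(h,f), cover(f,a)
round 3: derive cover(h,b) via R1 from cover(h,f), cover(f,b)
round 3: derive cover(h,h) via R1 from cover(h,f), cover(f,h)

yes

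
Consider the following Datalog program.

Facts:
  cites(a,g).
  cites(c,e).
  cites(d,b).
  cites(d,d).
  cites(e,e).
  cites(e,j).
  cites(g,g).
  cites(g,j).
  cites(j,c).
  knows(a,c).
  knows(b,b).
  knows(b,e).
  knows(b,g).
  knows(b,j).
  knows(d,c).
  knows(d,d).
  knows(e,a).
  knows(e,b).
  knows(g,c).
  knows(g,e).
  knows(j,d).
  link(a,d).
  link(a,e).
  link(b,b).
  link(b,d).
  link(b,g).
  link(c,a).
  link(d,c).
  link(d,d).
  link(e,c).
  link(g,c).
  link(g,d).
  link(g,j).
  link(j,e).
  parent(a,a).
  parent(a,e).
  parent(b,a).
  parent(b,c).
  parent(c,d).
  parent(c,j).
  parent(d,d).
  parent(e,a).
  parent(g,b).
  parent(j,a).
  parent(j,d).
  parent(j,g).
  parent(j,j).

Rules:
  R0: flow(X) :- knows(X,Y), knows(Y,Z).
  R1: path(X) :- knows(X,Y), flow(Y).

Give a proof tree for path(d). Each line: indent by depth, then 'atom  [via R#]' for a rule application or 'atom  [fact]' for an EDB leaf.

path(d)  [via R1]
  knows(d,d)  [fact]
  flow(d)  [via R0]
    knows(d,d)  [fact]
    knows(d,c)  [fact]

round 1: derive flow(b) via R0 from knows(b,b), knows(b,b)
round 1: derive flow(d) via R0 from knows(d,d), knows(d,c)
round 1: derive flow(e) via R0 from knows(e,a), knows(a,c)
round 1: derive flow(g) via R0 from knows(g,e), knows(e,a)
round 1: derive flow(j) via R0 from knows(j,d), knows(d,c)
round 2: derive path(b) via R1 from knows(b,b), flow(b)
round 2: derive path(d) via R1 from knows(d,d), flow(d)
round 2: derive path(e) via R1 from knows(e,b), flow(b)
round 2: derive path(g) via R1 from knows(g,e), flow(e)
round 2: derive path(j) via R1 from knows(j,d), flow(d)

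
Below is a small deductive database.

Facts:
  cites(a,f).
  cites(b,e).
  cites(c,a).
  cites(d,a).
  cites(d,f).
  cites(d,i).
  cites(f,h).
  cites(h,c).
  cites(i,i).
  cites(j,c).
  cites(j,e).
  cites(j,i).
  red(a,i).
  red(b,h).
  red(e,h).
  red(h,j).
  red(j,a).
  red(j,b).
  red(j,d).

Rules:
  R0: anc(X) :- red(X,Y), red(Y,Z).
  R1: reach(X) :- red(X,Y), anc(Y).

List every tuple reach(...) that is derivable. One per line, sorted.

reach(b)
reach(e)
reach(h)
reach(j)

round 1: derive anc(b) via R0 from red(b,h), red(h,j)
round 1: derive anc(e) via R0 from red(e,h), red(h,j)
round 1: derive anc(h) via R0 from red(h,j), red(j,a)
round 1: derive anc(j) via R0 from red(j,a), red(a,i)
round 2: derive reach(b) via R1 from red(b,h), anc(h)
round 2: derive reach(e) via R1 from red(e,h), anc(h)
round 2: derive reach(h) via R1 from red(h,j), anc(j)
round 2: derive reach(j) via R1 from red(j,b), anc(b)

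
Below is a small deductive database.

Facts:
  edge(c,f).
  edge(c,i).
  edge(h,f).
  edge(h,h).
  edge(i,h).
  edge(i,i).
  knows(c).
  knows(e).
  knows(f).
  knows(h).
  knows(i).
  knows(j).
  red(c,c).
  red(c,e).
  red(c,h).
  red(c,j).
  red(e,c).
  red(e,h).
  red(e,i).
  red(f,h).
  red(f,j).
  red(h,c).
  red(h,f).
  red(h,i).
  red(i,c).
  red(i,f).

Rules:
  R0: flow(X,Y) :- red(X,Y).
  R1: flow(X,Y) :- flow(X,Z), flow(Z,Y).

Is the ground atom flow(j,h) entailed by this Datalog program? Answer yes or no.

no

round 1: derive flow(c,c) via R0 from red(c,c)
round 1: derive flow(c,e) via R0 from red(c,e)
round 1: derive flow(c,h) via R0 from red(c,h)
round 1: derive flow(c,j) via R0 from red(c,j)
round 1: derive flow(e,c) via R0 from red(e,c)
round 1: derive flow(e,h) via R0 from red(e,h)
round 1: derive flow(e,i) via R0 from red(e,i)
round 1: derive flow(f,h) via R0 from red(f,h)
round 1: derive flow(f,j) via R0 from red(f,j)
round 1: derive flow(h,c) via R0 from red(h,c)
round 1: derive flow(h,f) via R0 from red(h,f)
round 1: derive flow(h,i) via R0 from red(h,i)
round 1: derive flow(i,c) via R0 from red(i,c)
round 1: derive flow(i,f) via R0 from red(i,f)
round 2: derive flow(c,f) via R1 from flow(c,h), flow(h,f)
round 2: derive flow(c,i) via R1 from flow(c,e), flow(e,i)
round 2: derive flow(e,e) via R1 from flow(e,c), flow(c,e)
round 2: derive flow(e,f) via R1 from flow(e,h), flow(h,f)
round 2: derive flow(e,j) via R1 from flow(e,c), flow(c,j)
round 2: derive flow(f,c) via R1 from flow(f,h), flow(h,c)
round 2: derive flow(f,f) via R1 from flow(f,h), flow(h,f)
round 2: derive flow(f,i) via R1 from flow(f,h), flow(h,i)
round 2: derive flow(h,e) via R1 from flow(h,c), flow(c,e)
round 2: derive flow(h,h) via R1 from flow(h,c), flow(c,h)
round 2: derive flow(h,j) via R1 from flow(h,c), flow(c,j)
round 2: derive flow(i,e) via R1 from flow(i,c), flow(c,e)
round 2: derive flow(i,h) via R1 from flow(i,c), flow(c,h)
round 2: derive flow(i,j) via R1 from flow(i,c), flow(c,j)
round 3: derive flow(f,e) via R1 from flow(f,c), flow(c,e)
round 3: derive flow(i,i) via R1 from flow(i,c), flow(c,i)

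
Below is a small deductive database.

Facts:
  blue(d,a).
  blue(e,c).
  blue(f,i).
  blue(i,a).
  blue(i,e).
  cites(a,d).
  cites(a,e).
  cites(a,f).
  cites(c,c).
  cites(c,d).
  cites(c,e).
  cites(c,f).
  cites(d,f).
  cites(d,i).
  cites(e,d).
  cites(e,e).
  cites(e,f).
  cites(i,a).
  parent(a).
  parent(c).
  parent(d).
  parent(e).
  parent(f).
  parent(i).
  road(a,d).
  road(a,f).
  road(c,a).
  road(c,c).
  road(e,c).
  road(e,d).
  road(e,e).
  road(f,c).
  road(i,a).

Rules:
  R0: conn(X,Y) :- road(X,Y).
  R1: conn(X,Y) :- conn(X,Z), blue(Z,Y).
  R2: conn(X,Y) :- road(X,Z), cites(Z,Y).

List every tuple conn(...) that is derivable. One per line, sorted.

round 1: derive conn(a,d) via R0 from road(a,d)
round 1: derive conn(a,f) via R0 from road(a,f)
round 1: derive conn(c,a) via R0 from road(c,a)
round 1: derive conn(c,c) via R0 from road(c,c)
round 1: derive conn(e,c) via R0 from road(e,c)
round 1: derive conn(e,d) via R0 from road(e,d)
round 1: derive conn(e,e) via R0 from road(e,e)
round 1: derive conn(f,c) via R0 from road(f,c)
round 1: derive conn(i,a) via R0 from road(i,a)
round 1: derive conn(a,i) via R2 from road(a,d), cites(d,i)
round 1: derive conn(c,d) via R2 from road(c,a), cites(a,d)
round 1: derive conn(c,e) via R2 from road(c,a), cites(a,e)
round 1: derive conn(c,f) via R2 from road(c,a), cites(a,f)
round 1: derive conn(e,f) via R2 from road(e,c), cites(c,f)
round 1: derive conn(e,i) via R2 from road(e,d), cites(d,i)
round 1: derive conn(f,d) via R2 from road(f,c), cites(c,d)
round 1: derive conn(f,e) via R2 from road(f,c), cites(c,e)
round 1: derive conn(f,f) via R2 from road(f,c), cites(c,f)
round 1: derive conn(i,d) via R2 from road(i,a), cites(a,d)
round 1: derive conn(i,e) via R2 from road(i,a), cites(a,e)
round 1: derive conn(i,f) via R2 from road(i,a), cites(a,f)
round 2: derive conn(a,a) via R1 from conn(a,d), blue(d,a)
round 2: derive conn(a,e) via R1 from conn(a,i), blue(i,e)
round 2: derive conn(c,i) via R1 from conn(c,f), blue(f,i)
round 2: derive conn(e,a) via R1 from conn(e,d), blue(d,a)
round 2: derive conn(f,a) via R1 from conn(f,d), blue(d,a)
round 2: derive conn(f,i) via R1 from conn(f,f), blue(f,i)
round 2: derive conn(i,c) via R1 from conn(i,e), blue(e,c)
round 2: derive conn(i,i) via R1 from conn(i,f), blue(f,i)
round 3: derive conn(a,c) via R1 from conn(a,e), blue(e,c)

conn(a,a)
conn(a,c)
conn(a,d)
conn(a,e)
conn(a,f)
conn(a,i)
conn(c,a)
conn(c,c)
conn(c,d)
conn(c,e)
conn(c,f)
conn(c,i)
conn(e,a)
conn(e,c)
conn(e,d)
conn(e,e)
conn(e,f)
conn(e,i)
conn(f,a)
conn(f,c)
conn(f,d)
conn(f,e)
conn(f,f)
conn(f,i)
conn(i,a)
conn(i,c)
conn(i,d)
conn(i,e)
conn(i,f)
conn(i,i)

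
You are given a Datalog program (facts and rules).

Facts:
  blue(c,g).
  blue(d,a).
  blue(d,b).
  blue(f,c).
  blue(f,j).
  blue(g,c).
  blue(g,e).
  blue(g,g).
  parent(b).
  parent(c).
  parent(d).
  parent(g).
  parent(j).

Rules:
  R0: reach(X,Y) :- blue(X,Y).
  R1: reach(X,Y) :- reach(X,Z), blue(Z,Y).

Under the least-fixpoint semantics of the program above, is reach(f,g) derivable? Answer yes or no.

round 1: derive reach(c,g) via R0 from blue(c,g)
round 1: derive reach(d,a) via R0 from blue(d,a)
round 1: derive reach(d,b) via R0 from blue(d,b)
round 1: derive reach(f,c) via R0 from blue(f,c)
round 1: derive reach(f,j) via R0 from blue(f,j)
round 1: derive reach(g,c) via R0 from blue(g,c)
round 1: derive reach(g,e) via R0 from blue(g,e)
round 1: derive reach(g,g) via R0 from blue(g,g)
round 2: derive reach(c,c) via R1 from reach(c,g), blue(g,c)
round 2: derive reach(c,e) via R1 from reach(c,g), blue(g,e)
round 2: derive reach(f,g) via R1 from reach(f,c), blue(c,g)
round 3: derive reach(f,e) via R1 from reach(f,g), blue(g,e)

yes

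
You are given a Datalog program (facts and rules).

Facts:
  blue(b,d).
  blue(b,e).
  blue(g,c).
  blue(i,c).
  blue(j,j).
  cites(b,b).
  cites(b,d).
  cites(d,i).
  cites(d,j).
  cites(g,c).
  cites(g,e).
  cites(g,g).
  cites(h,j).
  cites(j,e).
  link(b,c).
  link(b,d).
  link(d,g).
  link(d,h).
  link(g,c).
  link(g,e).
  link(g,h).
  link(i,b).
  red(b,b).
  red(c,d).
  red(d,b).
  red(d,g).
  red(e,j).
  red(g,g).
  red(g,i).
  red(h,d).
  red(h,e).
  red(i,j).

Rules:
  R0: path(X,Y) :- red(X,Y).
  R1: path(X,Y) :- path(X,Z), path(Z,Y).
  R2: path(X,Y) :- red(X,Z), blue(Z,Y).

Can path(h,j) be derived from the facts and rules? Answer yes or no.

yes

round 1: derive path(b,b) via R0 from red(b,b)
round 1: derive path(c,d) via R0 from red(c,d)
round 1: derive path(d,b) via R0 from red(d,b)
round 1: derive path(d,g) via R0 from red(d,g)
round 1: derive path(e,j) via R0 from red(e,j)
round 1: derive path(g,g) via R0 from red(g,g)
round 1: derive path(g,i) via R0 from red(g,i)
round 1: derive path(h,d) via R0 from red(h,d)
round 1: derive path(h,e) via R0 from red(h,e)
round 1: derive path(i,j) via R0 from red(i,j)
round 1: derive path(b,d) via R2 from red(b,b), blue(b,d)
round 1: derive path(b,e) via R2 from red(b,b), blue(b,e)
round 1: derive path(d,c) via R2 from red(d,g), blue(g,c)
round 1: derive path(d,d) via R2 from red(d,b), blue(b,d)
round 1: derive path(d,e) via R2 from red(d,b), blue(b,e)
round 1: derive path(g,c) via R2 from red(g,g), blue(g,c)
round 2: derive path(b,c) via R1 from path(b,d), path(d,c)
round 2: derive path(b,g) via R1 from path(b,d), path(d,g)
round 2: derive path(b,j) via R1 from path(b,e), path(e,j)
round 2: derive path(c,b) via R1 from path(c,d), path(d,b)
round 2: derive path(c,c) via R1 from path(c,d), path(d,c)
round 2: derive path(c,e) via R1 from path(c,d), path(d,e)
round 2: derive path(c,g) via R1 from path(c,d), path(d,g)
round 2: derive path(d,i) via R1 from path(d,g), path(g,i)
round 2: derive path(d,j) via R1 from path(d,e), path(e,j)
round 2: derive path(g,d) via R1 from path(g,c), path(c,d)
round 2: derive path(g,j) via R1 from path(g,i), path(i,j)
round 2: derive path(h,b) via R1 from path(h,d), path(d,b)
round 2: derive path(h,c) via R1 from path(h,d), path(d,c)
round 2: derive path(h,g) via R1 from path(h,d), path(d,g)
round 2: derive path(h,j) via R1 from path(h,e), path(e,j)
round 3: derive path(b,i) via R1 from path(b,d), path(d,i)
round 3: derive path(c,i) via R1 from path(c,d), path(d,i)
round 3: derive path(c,j) via R1 from path(c,b), path(b,j)
round 3: derive path(g,b) via R1 from path(g,c), path(c,b)
round 3: derive path(g,e) via R1 from path(g,c), path(c,e)
round 3: derive path(h,i) via R1 from path(h,d), path(d,i)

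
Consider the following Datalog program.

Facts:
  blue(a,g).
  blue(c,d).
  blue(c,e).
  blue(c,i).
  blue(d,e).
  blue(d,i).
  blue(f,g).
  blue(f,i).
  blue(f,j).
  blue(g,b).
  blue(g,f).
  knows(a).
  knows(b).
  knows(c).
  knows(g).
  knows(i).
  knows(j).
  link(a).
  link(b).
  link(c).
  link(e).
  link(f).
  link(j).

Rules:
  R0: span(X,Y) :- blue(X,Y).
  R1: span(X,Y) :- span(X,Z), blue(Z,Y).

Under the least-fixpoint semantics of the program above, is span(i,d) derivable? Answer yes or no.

no

round 1: derive span(a,g) via R0 from blue(a,g)
round 1: derive span(c,d) via R0 from blue(c,d)
round 1: derive span(c,e) via R0 from blue(c,e)
round 1: derive span(c,i) via R0 from blue(c,i)
round 1: derive span(d,e) via R0 from blue(d,e)
round 1: derive span(d,i) via R0 from blue(d,i)
round 1: derive span(f,g) via R0 from blue(f,g)
round 1: derive span(f,i) via R0 from blue(f,i)
round 1: derive span(f,j) via R0 from blue(f,j)
round 1: derive span(g,b) via R0 from blue(g,b)
round 1: derive span(g,f) via R0 from blue(g,f)
round 2: derive span(a,b) via R1 from span(a,g), blue(g,b)
round 2: derive span(a,f) via R1 from span(a,g), blue(g,f)
round 2: derive span(f,b) via R1 from span(f,g), blue(g,b)
round 2: derive span(f,f) via R1 from span(f,g), blue(g,f)
round 2: derive span(g,g) via R1 from span(g,f), blue(f,g)
round 2: derive span(g,i) via R1 from span(g,f), blue(f,i)
round 2: derive span(g,j) via R1 from span(g,f), blue(f,j)
round 3: derive span(a,i) via R1 from span(a,f), blue(f,i)
round 3: derive span(a,j) via R1 from span(a,f), blue(f,j)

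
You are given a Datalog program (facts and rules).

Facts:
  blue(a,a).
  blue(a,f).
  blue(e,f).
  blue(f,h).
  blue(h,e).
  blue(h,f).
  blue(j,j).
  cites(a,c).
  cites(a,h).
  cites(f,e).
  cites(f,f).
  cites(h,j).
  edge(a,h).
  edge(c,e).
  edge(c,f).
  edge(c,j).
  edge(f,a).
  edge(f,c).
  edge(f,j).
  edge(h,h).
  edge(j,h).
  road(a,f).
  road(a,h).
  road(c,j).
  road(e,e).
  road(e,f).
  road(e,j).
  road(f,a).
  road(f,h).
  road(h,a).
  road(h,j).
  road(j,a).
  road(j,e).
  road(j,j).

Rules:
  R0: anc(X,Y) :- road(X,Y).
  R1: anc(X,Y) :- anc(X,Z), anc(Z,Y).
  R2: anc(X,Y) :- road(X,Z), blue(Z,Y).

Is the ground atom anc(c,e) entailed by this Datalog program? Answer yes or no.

yes

round 1: derive anc(a,f) via R0 from road(a,f)
round 1: derive anc(a,h) via R0 from road(a,h)
round 1: derive anc(c,j) via R0 from road(c,j)
round 1: derive anc(e,e) via R0 from road(e,e)
round 1: derive anc(e,f) via R0 from road(e,f)
round 1: derive anc(e,j) via R0 from road(e,j)
round 1: derive anc(f,a) via R0 from road(f,a)
round 1: derive anc(f,h) via R0 from road(f,h)
round 1: derive anc(h,a) via R0 from road(h,a)
round 1: derive anc(h,j) via R0 from road(h,j)
round 1: derive anc(j,a) via R0 from road(j,a)
round 1: derive anc(j,e) via R0 from road(j,e)
round 1: derive anc(j,j) via R0 from road(j,j)
round 1: derive anc(a,e) via R2 from road(a,h), blue(h,e)
round 1: derive anc(e,h) via R2 from road(e,f), blue(f,h)
round 1: derive anc(f,e) via R2 from road(f,h), blue(h,e)
round 1: derive anc(f,f) via R2 from road(f,a), blue(a,f)
round 1: derive anc(h,f) via R2 from road(h,a), blue(a,f)
round 1: derive anc(j,f) via R2 from road(j,a), blue(a,f)
round 2: derive anc(a,a) via R1 from anc(a,f), anc(f,a)
round 2: derive anc(a,j) via R1 from anc(a,e), anc(e,j)
round 2: derive anc(c,a) via R1 from anc(c,j), anc(j,a)
round 2: derive anc(c,e) via R1 from anc(c,j), anc(j,e)
round 2: derive anc(c,f) via R1 from anc(c,j), anc(j,f)
round 2: derive anc(e,a) via R1 from anc(e,f), anc(f,a)
round 2: derive anc(f,j) via R1 from anc(f,e), anc(e,j)
round 2: derive anc(h,e) via R1 from anc(h,a), anc(a,e)
round 2: derive anc(h,h) via R1 from anc(h,a), anc(a,h)
round 2: derive anc(j,h) via R1 from anc(j,a), anc(a,h)
round 3: derive anc(c,h) via R1 from anc(c,a), anc(a,h)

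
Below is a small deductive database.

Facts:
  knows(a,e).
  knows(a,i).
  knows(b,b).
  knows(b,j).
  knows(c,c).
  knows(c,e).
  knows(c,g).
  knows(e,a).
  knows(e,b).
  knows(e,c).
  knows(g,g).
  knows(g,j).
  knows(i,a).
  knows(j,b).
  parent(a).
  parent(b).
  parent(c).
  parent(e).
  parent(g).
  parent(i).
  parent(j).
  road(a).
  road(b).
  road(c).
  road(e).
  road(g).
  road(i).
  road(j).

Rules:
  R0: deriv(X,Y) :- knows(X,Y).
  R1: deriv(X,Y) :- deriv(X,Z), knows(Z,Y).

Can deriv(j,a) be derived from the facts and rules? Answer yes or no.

no

round 1: derive deriv(a,e) via R0 from knows(a,e)
round 1: derive deriv(a,i) via R0 from knows(a,i)
round 1: derive deriv(b,b) via R0 from knows(b,b)
round 1: derive deriv(b,j) via R0 from knows(b,j)
round 1: derive deriv(c,c) via R0 from knows(c,c)
round 1: derive deriv(c,e) via R0 from knows(c,e)
round 1: derive deriv(c,g) via R0 from knows(c,g)
round 1: derive deriv(e,a) via R0 from knows(e,a)
round 1: derive deriv(e,b) via R0 from knows(e,b)
round 1: derive deriv(e,c) via R0 from knows(e,c)
round 1: derive deriv(g,g) via R0 from knows(g,g)
round 1: derive deriv(g,j) via R0 from knows(g,j)
round 1: derive deriv(i,a) via R0 from knows(i,a)
round 1: derive deriv(j,b) via R0 from knows(j,b)
round 2: derive deriv(a,a) via R1 from deriv(a,e), knows(e,a)
round 2: derive deriv(a,b) via R1 from deriv(a,e), knows(e,b)
round 2: derive deriv(a,c) via R1 from deriv(a,e), knows(e,c)
round 2: derive deriv(c,a) via R1 from deriv(c,e), knows(e,a)
round 2: derive deriv(c,b) via R1 from deriv(c,e), knows(e,b)
round 2: derive deriv(c,j) via R1 from deriv(c,g), knows(g,j)
round 2: derive deriv(e,e) via R1 from deriv(e,a), knows(a,e)
round 2: derive deriv(e,g) via R1 from deriv(e,c), knows(c,g)
round 2: derive deriv(e,i) via R1 from deriv(e,a), knows(a,i)
round 2: derive deriv(e,j) via R1 from deriv(e,b), knows(b,j)
round 2: derive deriv(g,b) via R1 from deriv(g,j), knows(j,b)
round 2: derive deriv(i,e) via R1 from deriv(i,a), knows(a,e)
round 2: derive deriv(i,i) via R1 from deriv(i,a), knows(a,i)
round 2: derive deriv(j,j) via R1 from deriv(j,b), knows(b,j)
round 3: derive deriv(a,g) via R1 from deriv(a,c), knows(c,g)
round 3: derive deriv(a,j) via R1 from deriv(a,b), knows(b,j)
round 3: derive deriv(c,i) via R1 from deriv(c,a), knows(a,i)
round 3: derive deriv(i,b) via R1 from deriv(i,e), knows(e,b)
round 3: derive deriv(i,c) via R1 from deriv(i,e), knows(e,c)
round 4: derive deriv(i,g) via R1 from deriv(i,c), knows(c,g)
round 4: derive deriv(i,j) via R1 from deriv(i,b), knows(b,j)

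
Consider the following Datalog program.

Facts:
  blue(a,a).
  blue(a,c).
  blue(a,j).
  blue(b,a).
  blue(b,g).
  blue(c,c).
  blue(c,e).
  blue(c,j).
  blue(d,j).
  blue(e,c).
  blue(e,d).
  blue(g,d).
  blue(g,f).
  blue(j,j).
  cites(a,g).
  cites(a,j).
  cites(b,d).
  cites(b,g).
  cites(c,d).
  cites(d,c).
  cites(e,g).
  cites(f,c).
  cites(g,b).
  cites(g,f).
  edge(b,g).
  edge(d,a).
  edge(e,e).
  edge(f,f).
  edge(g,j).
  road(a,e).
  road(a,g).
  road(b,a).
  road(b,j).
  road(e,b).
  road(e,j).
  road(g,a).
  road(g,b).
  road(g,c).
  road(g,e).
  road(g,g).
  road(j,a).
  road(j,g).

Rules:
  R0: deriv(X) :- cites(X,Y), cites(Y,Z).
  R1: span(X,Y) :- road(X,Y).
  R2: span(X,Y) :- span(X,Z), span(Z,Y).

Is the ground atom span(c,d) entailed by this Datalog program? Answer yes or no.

round 1: derive span(a,e) via R1 from road(a,e)
round 1: derive span(a,g) via R1 from road(a,g)
round 1: derive span(b,a) via R1 from road(b,a)
round 1: derive span(b,j) via R1 from road(b,j)
round 1: derive span(e,b) via R1 from road(e,b)
round 1: derive span(e,j) via R1 from road(e,j)
round 1: derive span(g,a) via R1 from road(g,a)
round 1: derive span(g,b) via R1 from road(g,b)
round 1: derive span(g,c) via R1 from road(g,c)
round 1: derive span(g,e) via R1 from road(g,e)
round 1: derive span(g,g) via R1 from road(g,g)
round 1: derive span(j,a) via R1 from road(j,a)
round 1: derive span(j,g) via R1 from road(j,g)
round 2: derive span(a,a) via R2 from span(a,g), span(g,a)
round 2: derive span(a,b) via R2 from span(a,e), span(e,b)
round 2: derive span(a,c) via R2 from span(a,g), span(g,c)
round 2: derive span(a,j) via R2 from span(a,e), span(e,j)
round 2: derive span(b,e) via R2 from span(b,a), span(a,e)
round 2: derive span(b,g) via R2 from span(b,a), span(a,g)
round 2: derive span(e,a) via R2 from span(e,b), span(b,a)
round 2: derive span(e,g) via R2 from span(e,j), span(j,g)
round 2: derive span(g,j) via R2 from span(g,b), span(b,j)
round 2: derive span(j,b) via R2 from span(j,g), span(g,b)
round 2: derive span(j,c) via R2 from span(j,g), span(g,c)
round 2: derive span(j,e) via R2 from span(j,a), span(a,e)
round 3: derive span(b,b) via R2 from span(b,a), span(a,b)
round 3: derive span(b,c) via R2 from span(b,a), span(a,c)
round 3: derive span(e,c) via R2 from span(e,a), span(a,c)
round 3: derive span(e,e) via R2 from span(e,a), span(a,e)
round 3: derive span(j,j) via R2 from span(j,a), span(a,j)

no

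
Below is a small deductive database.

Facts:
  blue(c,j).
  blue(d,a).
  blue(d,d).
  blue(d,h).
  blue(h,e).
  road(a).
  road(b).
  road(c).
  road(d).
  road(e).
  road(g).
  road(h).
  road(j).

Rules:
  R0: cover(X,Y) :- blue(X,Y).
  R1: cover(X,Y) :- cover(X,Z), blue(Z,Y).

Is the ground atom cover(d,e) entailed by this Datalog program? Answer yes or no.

yes

round 1: derive cover(c,j) via R0 from blue(c,j)
round 1: derive cover(d,a) via R0 from blue(d,a)
round 1: derive cover(d,d) via R0 from blue(d,d)
round 1: derive cover(d,h) via R0 from blue(d,h)
round 1: derive cover(h,e) via R0 from blue(h,e)
round 2: derive cover(d,e) via R1 from cover(d,h), blue(h,e)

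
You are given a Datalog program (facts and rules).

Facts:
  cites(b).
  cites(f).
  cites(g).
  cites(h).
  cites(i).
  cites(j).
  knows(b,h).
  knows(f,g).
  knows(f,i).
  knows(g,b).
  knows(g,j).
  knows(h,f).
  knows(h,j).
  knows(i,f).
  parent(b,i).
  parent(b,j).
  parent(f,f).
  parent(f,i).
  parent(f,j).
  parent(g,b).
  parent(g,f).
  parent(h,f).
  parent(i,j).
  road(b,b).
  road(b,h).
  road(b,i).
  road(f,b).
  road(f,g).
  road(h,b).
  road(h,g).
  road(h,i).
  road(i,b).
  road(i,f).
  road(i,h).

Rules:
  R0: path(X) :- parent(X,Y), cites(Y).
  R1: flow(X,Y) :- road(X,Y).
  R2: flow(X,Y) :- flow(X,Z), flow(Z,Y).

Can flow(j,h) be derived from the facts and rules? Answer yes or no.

round 1: derive flow(b,b) via R1 from road(b,b)
round 1: derive flow(b,h) via R1 from road(b,h)
round 1: derive flow(b,i) via R1 from road(b,i)
round 1: derive flow(f,b) via R1 from road(f,b)
round 1: derive flow(f,g) via R1 from road(f,g)
round 1: derive flow(h,b) via R1 from road(h,b)
round 1: derive flow(h,g) via R1 from road(h,g)
round 1: derive flow(h,i) via R1 from road(h,i)
round 1: derive flow(i,b) via R1 from road(i,b)
round 1: derive flow(i,f) via R1 from road(i,f)
round 1: derive flow(i,h) via R1 from road(i,h)
round 2: derive flow(b,f) via R2 from flow(b,i), flow(i,f)
round 2: derive flow(b,g) via R2 from flow(b,h), flow(h,g)
round 2: derive flow(f,h) via R2 from flow(f,b), flow(b,h)
round 2: derive flow(f,i) via R2 from flow(f,b), flow(b,i)
round 2: derive flow(h,f) via R2 from flow(h,i), flow(i,f)
round 2: derive flow(h,h) via R2 from flow(h,b), flow(b,h)
round 2: derive flow(i,g) via R2 from flow(i,f), flow(f,g)
round 2: derive flow(i,i) via R2 from flow(i,b), flow(b,i)
round 3: derive flow(f,f) via R2 from flow(f,b), flow(b,f)

no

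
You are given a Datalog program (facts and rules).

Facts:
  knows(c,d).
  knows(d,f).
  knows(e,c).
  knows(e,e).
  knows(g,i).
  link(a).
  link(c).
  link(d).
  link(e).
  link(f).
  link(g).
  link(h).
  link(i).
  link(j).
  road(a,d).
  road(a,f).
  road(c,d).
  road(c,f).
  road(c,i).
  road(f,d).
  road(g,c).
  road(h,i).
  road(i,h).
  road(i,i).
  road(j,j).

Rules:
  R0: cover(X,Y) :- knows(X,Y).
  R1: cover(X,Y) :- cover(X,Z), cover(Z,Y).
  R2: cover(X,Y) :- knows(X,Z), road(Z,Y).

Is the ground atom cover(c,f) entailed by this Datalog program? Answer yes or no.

round 1: derive cover(c,d) via R0 from knows(c,d)
round 1: derive cover(d,f) via R0 from knows(d,f)
round 1: derive cover(e,c) via R0 from knows(e,c)
round 1: derive cover(e,e) via R0 from knows(e,e)
round 1: derive cover(g,i) via R0 from knows(g,i)
round 1: derive cover(d,d) via R2 from knows(d,f), road(f,d)
round 1: derive cover(e,d) via R2 from knows(e,c), road(c,d)
round 1: derive cover(e,f) via R2 from knows(e,c), road(c,f)
round 1: derive cover(e,i) via R2 from knows(e,c), road(c,i)
round 1: derive cover(g,h) via R2 from knows(g,i), road(i,h)
round 2: derive cover(c,f) via R1 from cover(c,d), cover(d,f)

yes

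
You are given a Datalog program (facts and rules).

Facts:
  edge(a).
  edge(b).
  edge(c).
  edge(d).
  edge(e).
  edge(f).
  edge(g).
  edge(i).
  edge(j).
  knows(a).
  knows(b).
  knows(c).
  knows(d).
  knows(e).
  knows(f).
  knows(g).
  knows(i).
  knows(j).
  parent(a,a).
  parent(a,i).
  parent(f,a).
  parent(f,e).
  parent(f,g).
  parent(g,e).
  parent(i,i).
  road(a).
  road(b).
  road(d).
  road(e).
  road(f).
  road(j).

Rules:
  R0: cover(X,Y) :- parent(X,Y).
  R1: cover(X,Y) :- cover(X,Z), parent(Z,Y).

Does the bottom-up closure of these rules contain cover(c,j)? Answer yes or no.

no

round 1: derive cover(a,a) via R0 from parent(a,a)
round 1: derive cover(a,i) via R0 from parent(a,i)
round 1: derive cover(f,a) via R0 from parent(f,a)
round 1: derive cover(f,e) via R0 from parent(f,e)
round 1: derive cover(f,g) via R0 from parent(f,g)
round 1: derive cover(g,e) via R0 from parent(g,e)
round 1: derive cover(i,i) via R0 from parent(i,i)
round 2: derive cover(f,i) via R1 from cover(f,a), parent(a,i)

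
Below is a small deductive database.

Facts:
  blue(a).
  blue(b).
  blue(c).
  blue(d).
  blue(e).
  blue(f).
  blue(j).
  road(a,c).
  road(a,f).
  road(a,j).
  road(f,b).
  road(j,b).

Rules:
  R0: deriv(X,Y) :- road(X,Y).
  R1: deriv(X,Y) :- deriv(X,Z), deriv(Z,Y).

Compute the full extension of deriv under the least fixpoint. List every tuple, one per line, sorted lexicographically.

deriv(a,b)
deriv(a,c)
deriv(a,f)
deriv(a,j)
deriv(f,b)
deriv(j,b)

round 1: derive deriv(a,c) via R0 from road(a,c)
round 1: derive deriv(a,f) via R0 from road(a,f)
round 1: derive deriv(a,j) via R0 from road(a,j)
round 1: derive deriv(f,b) via R0 from road(f,b)
round 1: derive deriv(j,b) via R0 from road(j,b)
round 2: derive deriv(a,b) via R1 from deriv(a,f), deriv(f,b)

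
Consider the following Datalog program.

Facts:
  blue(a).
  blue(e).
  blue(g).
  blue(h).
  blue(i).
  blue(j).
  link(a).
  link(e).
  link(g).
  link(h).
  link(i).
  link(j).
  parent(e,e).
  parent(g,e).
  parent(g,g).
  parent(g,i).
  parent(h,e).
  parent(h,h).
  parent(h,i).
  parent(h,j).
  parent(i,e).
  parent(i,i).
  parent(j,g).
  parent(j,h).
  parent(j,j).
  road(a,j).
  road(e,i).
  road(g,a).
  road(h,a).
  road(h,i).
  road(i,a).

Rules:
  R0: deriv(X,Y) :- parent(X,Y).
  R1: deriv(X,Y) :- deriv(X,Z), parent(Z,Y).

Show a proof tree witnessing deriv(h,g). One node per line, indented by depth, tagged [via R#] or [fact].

deriv(h,g)  [via R1]
  deriv(h,j)  [via R0]
    parent(h,j)  [fact]
  parent(j,g)  [fact]

round 1: derive deriv(e,e) via R0 from parent(e,e)
round 1: derive deriv(g,e) via R0 from parent(g,e)
round 1: derive deriv(g,g) via R0 from parent(g,g)
round 1: derive deriv(g,i) via R0 from parent(g,i)
round 1: derive deriv(h,e) via R0 from parent(h,e)
round 1: derive deriv(h,h) via R0 from parent(h,h)
round 1: derive deriv(h,i) via R0 from parent(h,i)
round 1: derive deriv(h,j) via R0 from parent(h,j)
round 1: derive deriv(i,e) via R0 from parent(i,e)
round 1: derive deriv(i,i) via R0 from parent(i,i)
round 1: derive deriv(j,g) via R0 from parent(j,g)
round 1: derive deriv(j,h) via R0 from parent(j,h)
round 1: derive deriv(j,j) via R0 from parent(j,j)
round 2: derive deriv(h,g) via R1 from deriv(h,j), parent(j,g)
round 2: derive deriv(j,e) via R1 from deriv(j,g), parent(g,e)
round 2: derive deriv(j,i) via R1 from deriv(j,g), parent(g,i)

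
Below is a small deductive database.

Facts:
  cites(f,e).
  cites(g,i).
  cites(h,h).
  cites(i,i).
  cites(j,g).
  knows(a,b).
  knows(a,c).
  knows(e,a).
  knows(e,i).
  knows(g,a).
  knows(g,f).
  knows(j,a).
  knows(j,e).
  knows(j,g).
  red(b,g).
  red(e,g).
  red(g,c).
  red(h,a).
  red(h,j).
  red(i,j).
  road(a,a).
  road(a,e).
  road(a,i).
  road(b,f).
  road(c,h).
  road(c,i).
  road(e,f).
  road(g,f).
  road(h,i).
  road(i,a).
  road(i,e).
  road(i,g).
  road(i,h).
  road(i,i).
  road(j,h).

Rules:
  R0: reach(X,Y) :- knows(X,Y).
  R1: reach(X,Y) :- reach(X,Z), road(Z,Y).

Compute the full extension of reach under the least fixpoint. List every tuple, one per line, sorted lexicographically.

round 1: derive reach(a,b) via R0 from knows(a,b)
round 1: derive reach(a,c) via R0 from knows(a,c)
round 1: derive reach(e,a) via R0 from knows(e,a)
round 1: derive reach(e,i) via R0 from knows(e,i)
round 1: derive reach(g,a) via R0 from knows(g,a)
round 1: derive reach(g,f) via R0 from knows(g,f)
round 1: derive reach(j,a) via R0 from knows(j,a)
round 1: derive reach(j,e) via R0 from knows(j,e)
round 1: derive reach(j,g) via R0 from knows(j,g)
round 2: derive reach(a,f) via R1 from reach(a,b), road(b,f)
round 2: derive reach(a,h) via R1 from reach(a,c), road(c,h)
round 2: derive reach(a,i) via R1 from reach(a,c), road(c,i)
round 2: derive reach(e,e) via R1 from reach(e,a), road(a,e)
round 2: derive reach(e,g) via R1 from reach(e,i), road(i,g)
round 2: derive reach(e,h) via R1 from reach(e,i), road(i,h)
round 2: derive reach(g,e) via R1 from reach(g,a), road(a,e)
round 2: derive reach(g,i) via R1 from reach(g,a), road(a,i)
round 2: derive reach(j,f) via R1 from reach(j,e), road(e,f)
round 2: derive reach(j,i) via R1 from reach(j,a), road(a,i)
round 3: derive reach(a,a) via R1 from reach(a,i), road(i,a)
round 3: derive reach(a,e) via R1 from reach(a,i), road(i,e)
round 3: derive reach(a,g) via R1 from reach(a,i), road(i,g)
round 3: derive reach(e,f) via R1 from reach(e,e), road(e,f)
round 3: derive reach(g,g) via R1 from reach(g,i), road(i,g)
round 3: derive reach(g,h) via R1 from reach(g,i), road(i,h)
round 3: derive reach(j,h) via R1 from reach(j,i), road(i,h)

reach(a,a)
reach(a,b)
reach(a,c)
reach(a,e)
reach(a,f)
reach(a,g)
reach(a,h)
reach(a,i)
reach(e,a)
reach(e,e)
reach(e,f)
reach(e,g)
reach(e,h)
reach(e,i)
reach(g,a)
reach(g,e)
reach(g,f)
reach(g,g)
reach(g,h)
reach(g,i)
reach(j,a)
reach(j,e)
reach(j,f)
reach(j,g)
reach(j,h)
reach(j,i)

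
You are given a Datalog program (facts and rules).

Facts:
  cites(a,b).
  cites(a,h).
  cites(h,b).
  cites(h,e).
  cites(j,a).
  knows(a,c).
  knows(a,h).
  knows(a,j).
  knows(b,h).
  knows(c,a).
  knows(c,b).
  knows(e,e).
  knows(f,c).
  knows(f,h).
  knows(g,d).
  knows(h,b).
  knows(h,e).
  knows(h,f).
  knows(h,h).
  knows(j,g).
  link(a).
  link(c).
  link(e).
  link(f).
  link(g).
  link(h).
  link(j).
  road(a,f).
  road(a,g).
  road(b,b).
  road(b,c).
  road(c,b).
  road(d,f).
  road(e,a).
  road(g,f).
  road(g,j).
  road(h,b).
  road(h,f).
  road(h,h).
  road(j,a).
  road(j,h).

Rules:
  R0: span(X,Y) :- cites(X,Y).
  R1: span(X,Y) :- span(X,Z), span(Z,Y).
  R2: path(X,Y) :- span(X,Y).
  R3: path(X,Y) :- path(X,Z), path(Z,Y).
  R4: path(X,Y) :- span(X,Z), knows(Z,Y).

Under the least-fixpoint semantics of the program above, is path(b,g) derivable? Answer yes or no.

round 1: derive span(a,b) via R0 from cites(a,b)
round 1: derive span(a,h) via R0 from cites(a,h)
round 1: derive span(h,b) via R0 from cites(h,b)
round 1: derive span(h,e) via R0 from cites(h,e)
round 1: derive span(j,a) via R0 from cites(j,a)
round 2: derive span(a,e) via R1 from span(a,h), span(h,e)
round 2: derive span(j,b) via R1 from span(j,a), span(a,b)
round 2: derive span(j,h) via R1 from span(j,a), span(a,h)
round 2: derive path(a,b) via R2 from span(a,b)
round 2: derive path(a,h) via R2 from span(a,h)
round 2: derive path(h,b) via R2 from span(h,b)
round 2: derive path(h,e) via R2 from span(h,e)
round 2: derive path(j,a) via R2 from span(j,a)
round 2: derive path(a,e) via R4 from span(a,h), knows(h,e)
round 2: derive path(a,f) via R4 from span(a,h), knows(h,f)
round 2: derive path(h,h) via R4 from span(h,b), knows(b,h)
round 2: derive path(j,c) via R4 from span(j,a), knows(a,c)
round 2: derive path(j,h) via R4 from span(j,a), knows(a,h)
round 2: derive path(j,j) via R4 from span(j,a), knows(a,j)
round 3: derive span(j,e) via R1 from span(j,a), span(a,e)
round 3: derive path(j,b) via R2 from span(j,b)
round 3: derive path(j,e) via R3 from path(j,a), path(a,e)
round 3: derive path(j,f) via R3 from path(j,a), path(a,f)

no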